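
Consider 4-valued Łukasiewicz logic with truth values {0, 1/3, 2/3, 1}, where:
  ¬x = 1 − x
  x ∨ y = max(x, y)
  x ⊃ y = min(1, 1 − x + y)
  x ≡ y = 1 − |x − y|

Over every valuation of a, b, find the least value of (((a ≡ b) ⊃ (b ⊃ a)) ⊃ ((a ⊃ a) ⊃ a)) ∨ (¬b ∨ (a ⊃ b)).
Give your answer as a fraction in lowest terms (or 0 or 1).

Take a = 2/3, b = 1/3:
a ≡ b = 2/3 ≡ 1/3 = 2/3
b ⊃ a = 1/3 ⊃ 2/3 = 1
(a ≡ b) ⊃ (b ⊃ a) = 2/3 ⊃ 1 = 1
a ⊃ a = 2/3 ⊃ 2/3 = 1
(a ⊃ a) ⊃ a = 1 ⊃ 2/3 = 2/3
((a ≡ b) ⊃ (b ⊃ a)) ⊃ ((a ⊃ a) ⊃ a) = 1 ⊃ 2/3 = 2/3
¬b = ¬1/3 = 2/3
a ⊃ b = 2/3 ⊃ 1/3 = 2/3
¬b ∨ (a ⊃ b) = 2/3 ∨ 2/3 = 2/3
(((a ≡ b) ⊃ (b ⊃ a)) ⊃ ((a ⊃ a) ⊃ a)) ∨ (¬b ∨ (a ⊃ b)) = 2/3 ∨ 2/3 = 2/3
No assignment yields a value below 2/3, so this is the minimum.

2/3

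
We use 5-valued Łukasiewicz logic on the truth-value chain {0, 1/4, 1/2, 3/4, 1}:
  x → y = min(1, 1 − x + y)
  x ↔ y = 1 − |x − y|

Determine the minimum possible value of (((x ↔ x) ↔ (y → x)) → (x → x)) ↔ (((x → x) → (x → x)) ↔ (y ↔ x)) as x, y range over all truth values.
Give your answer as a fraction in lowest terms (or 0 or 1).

Take x = 0, y = 1:
x ↔ x = 0 ↔ 0 = 1
y → x = 1 → 0 = 0
(x ↔ x) ↔ (y → x) = 1 ↔ 0 = 0
x → x = 0 → 0 = 1
((x ↔ x) ↔ (y → x)) → (x → x) = 0 → 1 = 1
x → x = 0 → 0 = 1
x → x = 0 → 0 = 1
(x → x) → (x → x) = 1 → 1 = 1
y ↔ x = 1 ↔ 0 = 0
((x → x) → (x → x)) ↔ (y ↔ x) = 1 ↔ 0 = 0
(((x ↔ x) ↔ (y → x)) → (x → x)) ↔ (((x → x) → (x → x)) ↔ (y ↔ x)) = 1 ↔ 0 = 0
No assignment yields a value below 0, so this is the minimum.

0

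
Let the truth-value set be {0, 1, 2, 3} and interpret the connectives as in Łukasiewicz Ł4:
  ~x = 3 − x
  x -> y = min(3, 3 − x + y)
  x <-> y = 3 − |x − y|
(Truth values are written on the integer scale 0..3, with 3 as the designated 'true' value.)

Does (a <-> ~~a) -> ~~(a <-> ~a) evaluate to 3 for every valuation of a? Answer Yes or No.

Counterexample: take a = 0.
~a = ~0 = 3
~~a = ~3 = 0
a <-> ~~a = 0 <-> 0 = 3
~a = ~0 = 3
a <-> ~a = 0 <-> 3 = 0
~(a <-> ~a) = ~0 = 3
~~(a <-> ~a) = ~3 = 0
(a <-> ~~a) -> ~~(a <-> ~a) = 3 -> 0 = 0
This gives 0 ≠ 3.

No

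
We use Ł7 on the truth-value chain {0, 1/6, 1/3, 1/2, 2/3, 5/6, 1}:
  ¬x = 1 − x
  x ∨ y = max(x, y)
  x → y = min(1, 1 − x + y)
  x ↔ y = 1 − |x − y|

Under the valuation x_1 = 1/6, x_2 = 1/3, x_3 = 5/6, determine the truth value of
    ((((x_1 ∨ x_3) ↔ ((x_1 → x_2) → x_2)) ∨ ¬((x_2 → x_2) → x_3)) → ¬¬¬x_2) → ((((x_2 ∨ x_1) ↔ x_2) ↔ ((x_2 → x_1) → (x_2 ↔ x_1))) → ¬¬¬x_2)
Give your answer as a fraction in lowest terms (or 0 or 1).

x_1 ∨ x_3 = 1/6 ∨ 5/6 = 5/6
x_1 → x_2 = 1/6 → 1/3 = 1
(x_1 → x_2) → x_2 = 1 → 1/3 = 1/3
(x_1 ∨ x_3) ↔ ((x_1 → x_2) → x_2) = 5/6 ↔ 1/3 = 1/2
x_2 → x_2 = 1/3 → 1/3 = 1
(x_2 → x_2) → x_3 = 1 → 5/6 = 5/6
¬((x_2 → x_2) → x_3) = ¬5/6 = 1/6
((x_1 ∨ x_3) ↔ ((x_1 → x_2) → x_2)) ∨ ¬((x_2 → x_2) → x_3) = 1/2 ∨ 1/6 = 1/2
¬x_2 = ¬1/3 = 2/3
¬¬x_2 = ¬2/3 = 1/3
¬¬¬x_2 = ¬1/3 = 2/3
(((x_1 ∨ x_3) ↔ ((x_1 → x_2) → x_2)) ∨ ¬((x_2 → x_2) → x_3)) → ¬¬¬x_2 = 1/2 → 2/3 = 1
x_2 ∨ x_1 = 1/3 ∨ 1/6 = 1/3
(x_2 ∨ x_1) ↔ x_2 = 1/3 ↔ 1/3 = 1
x_2 → x_1 = 1/3 → 1/6 = 5/6
x_2 ↔ x_1 = 1/3 ↔ 1/6 = 5/6
(x_2 → x_1) → (x_2 ↔ x_1) = 5/6 → 5/6 = 1
((x_2 ∨ x_1) ↔ x_2) ↔ ((x_2 → x_1) → (x_2 ↔ x_1)) = 1 ↔ 1 = 1
¬x_2 = ¬1/3 = 2/3
¬¬x_2 = ¬2/3 = 1/3
¬¬¬x_2 = ¬1/3 = 2/3
(((x_2 ∨ x_1) ↔ x_2) ↔ ((x_2 → x_1) → (x_2 ↔ x_1))) → ¬¬¬x_2 = 1 → 2/3 = 2/3
((((x_1 ∨ x_3) ↔ ((x_1 → x_2) → x_2)) ∨ ¬((x_2 → x_2) → x_3)) → ¬¬¬x_2) → ((((x_2 ∨ x_1) ↔ x_2) ↔ ((x_2 → x_1) → (x_2 ↔ x_1))) → ¬¬¬x_2) = 1 → 2/3 = 2/3

2/3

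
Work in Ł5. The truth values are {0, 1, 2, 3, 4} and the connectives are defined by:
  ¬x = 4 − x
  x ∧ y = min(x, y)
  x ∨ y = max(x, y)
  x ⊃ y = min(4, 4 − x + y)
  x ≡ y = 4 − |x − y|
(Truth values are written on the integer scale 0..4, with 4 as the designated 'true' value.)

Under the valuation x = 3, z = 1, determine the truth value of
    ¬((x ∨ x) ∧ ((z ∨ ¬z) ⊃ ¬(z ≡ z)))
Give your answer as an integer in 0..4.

x ∨ x = 3 ∨ 3 = 3
¬z = ¬1 = 3
z ∨ ¬z = 1 ∨ 3 = 3
z ≡ z = 1 ≡ 1 = 4
¬(z ≡ z) = ¬4 = 0
(z ∨ ¬z) ⊃ ¬(z ≡ z) = 3 ⊃ 0 = 1
(x ∨ x) ∧ ((z ∨ ¬z) ⊃ ¬(z ≡ z)) = 3 ∧ 1 = 1
¬((x ∨ x) ∧ ((z ∨ ¬z) ⊃ ¬(z ≡ z))) = ¬1 = 3

3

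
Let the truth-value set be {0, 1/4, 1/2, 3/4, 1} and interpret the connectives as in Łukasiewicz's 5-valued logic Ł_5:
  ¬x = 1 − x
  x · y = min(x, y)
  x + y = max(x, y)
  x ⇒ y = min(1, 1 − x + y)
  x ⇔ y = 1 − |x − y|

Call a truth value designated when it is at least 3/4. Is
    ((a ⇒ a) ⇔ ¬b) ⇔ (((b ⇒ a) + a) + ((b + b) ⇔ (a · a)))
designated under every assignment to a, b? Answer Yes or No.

No

Counterexample: take a = 1/2, b = 1/2.
a ⇒ a = 1/2 ⇒ 1/2 = 1
¬b = ¬1/2 = 1/2
(a ⇒ a) ⇔ ¬b = 1 ⇔ 1/2 = 1/2
b ⇒ a = 1/2 ⇒ 1/2 = 1
(b ⇒ a) + a = 1 + 1/2 = 1
b + b = 1/2 + 1/2 = 1/2
a · a = 1/2 · 1/2 = 1/2
(b + b) ⇔ (a · a) = 1/2 ⇔ 1/2 = 1
((b ⇒ a) + a) + ((b + b) ⇔ (a · a)) = 1 + 1 = 1
((a ⇒ a) ⇔ ¬b) ⇔ (((b ⇒ a) + a) + ((b + b) ⇔ (a · a))) = 1/2 ⇔ 1 = 1/2
This gives 1/2, which is below 3/4.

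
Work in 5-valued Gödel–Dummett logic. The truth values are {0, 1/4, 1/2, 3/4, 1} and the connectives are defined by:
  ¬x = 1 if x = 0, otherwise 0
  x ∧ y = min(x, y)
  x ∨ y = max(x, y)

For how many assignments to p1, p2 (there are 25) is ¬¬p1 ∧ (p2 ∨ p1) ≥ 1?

value 1: 8 assignments (counts)
value 3/4: 6 assignments
value 1/2: 4 assignments
value 1/4: 2 assignments
value 0: 5 assignments
So 8 of the 25 assignments meet the threshold.

8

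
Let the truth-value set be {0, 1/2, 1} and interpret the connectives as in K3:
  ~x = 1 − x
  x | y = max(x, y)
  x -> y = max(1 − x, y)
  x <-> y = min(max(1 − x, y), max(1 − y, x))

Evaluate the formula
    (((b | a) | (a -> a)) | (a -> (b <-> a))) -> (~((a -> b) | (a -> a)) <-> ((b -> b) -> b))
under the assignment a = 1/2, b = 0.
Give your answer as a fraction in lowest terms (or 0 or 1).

b | a = 0 | 1/2 = 1/2
a -> a = 1/2 -> 1/2 = 1/2
(b | a) | (a -> a) = 1/2 | 1/2 = 1/2
b <-> a = 0 <-> 1/2 = 1/2
a -> (b <-> a) = 1/2 -> 1/2 = 1/2
((b | a) | (a -> a)) | (a -> (b <-> a)) = 1/2 | 1/2 = 1/2
a -> b = 1/2 -> 0 = 1/2
a -> a = 1/2 -> 1/2 = 1/2
(a -> b) | (a -> a) = 1/2 | 1/2 = 1/2
~((a -> b) | (a -> a)) = ~1/2 = 1/2
b -> b = 0 -> 0 = 1
(b -> b) -> b = 1 -> 0 = 0
~((a -> b) | (a -> a)) <-> ((b -> b) -> b) = 1/2 <-> 0 = 1/2
(((b | a) | (a -> a)) | (a -> (b <-> a))) -> (~((a -> b) | (a -> a)) <-> ((b -> b) -> b)) = 1/2 -> 1/2 = 1/2

1/2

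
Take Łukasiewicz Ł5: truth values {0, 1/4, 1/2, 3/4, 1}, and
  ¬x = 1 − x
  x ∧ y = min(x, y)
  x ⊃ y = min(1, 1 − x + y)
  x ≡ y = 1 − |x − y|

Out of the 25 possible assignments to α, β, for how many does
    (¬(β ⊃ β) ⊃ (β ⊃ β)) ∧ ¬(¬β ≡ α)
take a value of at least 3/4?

value 1: 2 assignments (counts)
value 3/4: 4 assignments (counts)
value 1/2: 6 assignments
value 1/4: 8 assignments
value 0: 5 assignments
So 6 of the 25 assignments meet the threshold.

6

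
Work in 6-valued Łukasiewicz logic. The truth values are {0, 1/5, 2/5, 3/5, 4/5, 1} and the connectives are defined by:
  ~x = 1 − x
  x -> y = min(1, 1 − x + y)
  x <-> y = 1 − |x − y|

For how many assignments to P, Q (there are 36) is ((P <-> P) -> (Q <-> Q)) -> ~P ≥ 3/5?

18

value 1: 6 assignments (counts)
value 4/5: 6 assignments (counts)
value 3/5: 6 assignments (counts)
value 2/5: 6 assignments
value 1/5: 6 assignments
value 0: 6 assignments
So 18 of the 36 assignments meet the threshold.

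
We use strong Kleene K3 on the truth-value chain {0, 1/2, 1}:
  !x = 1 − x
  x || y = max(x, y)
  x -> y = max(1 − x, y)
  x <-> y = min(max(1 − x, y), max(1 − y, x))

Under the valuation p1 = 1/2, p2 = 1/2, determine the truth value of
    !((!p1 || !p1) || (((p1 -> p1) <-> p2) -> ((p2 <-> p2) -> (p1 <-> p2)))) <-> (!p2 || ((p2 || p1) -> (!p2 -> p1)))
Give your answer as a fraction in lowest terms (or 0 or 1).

1/2

!p1 = !1/2 = 1/2
!p1 = !1/2 = 1/2
!p1 || !p1 = 1/2 || 1/2 = 1/2
p1 -> p1 = 1/2 -> 1/2 = 1/2
(p1 -> p1) <-> p2 = 1/2 <-> 1/2 = 1/2
p2 <-> p2 = 1/2 <-> 1/2 = 1/2
p1 <-> p2 = 1/2 <-> 1/2 = 1/2
(p2 <-> p2) -> (p1 <-> p2) = 1/2 -> 1/2 = 1/2
((p1 -> p1) <-> p2) -> ((p2 <-> p2) -> (p1 <-> p2)) = 1/2 -> 1/2 = 1/2
(!p1 || !p1) || (((p1 -> p1) <-> p2) -> ((p2 <-> p2) -> (p1 <-> p2))) = 1/2 || 1/2 = 1/2
!((!p1 || !p1) || (((p1 -> p1) <-> p2) -> ((p2 <-> p2) -> (p1 <-> p2)))) = !1/2 = 1/2
!p2 = !1/2 = 1/2
p2 || p1 = 1/2 || 1/2 = 1/2
!p2 = !1/2 = 1/2
!p2 -> p1 = 1/2 -> 1/2 = 1/2
(p2 || p1) -> (!p2 -> p1) = 1/2 -> 1/2 = 1/2
!p2 || ((p2 || p1) -> (!p2 -> p1)) = 1/2 || 1/2 = 1/2
!((!p1 || !p1) || (((p1 -> p1) <-> p2) -> ((p2 <-> p2) -> (p1 <-> p2)))) <-> (!p2 || ((p2 || p1) -> (!p2 -> p1))) = 1/2 <-> 1/2 = 1/2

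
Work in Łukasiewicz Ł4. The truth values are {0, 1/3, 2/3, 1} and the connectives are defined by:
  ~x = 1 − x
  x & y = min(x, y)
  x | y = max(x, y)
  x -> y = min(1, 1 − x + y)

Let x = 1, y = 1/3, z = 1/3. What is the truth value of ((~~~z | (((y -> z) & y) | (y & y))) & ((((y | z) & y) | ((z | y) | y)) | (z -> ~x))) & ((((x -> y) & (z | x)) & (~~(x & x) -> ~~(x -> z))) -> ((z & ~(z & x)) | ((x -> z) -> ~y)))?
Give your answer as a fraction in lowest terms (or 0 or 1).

2/3

~z = ~1/3 = 2/3
~~z = ~2/3 = 1/3
~~~z = ~1/3 = 2/3
y -> z = 1/3 -> 1/3 = 1
(y -> z) & y = 1 & 1/3 = 1/3
y & y = 1/3 & 1/3 = 1/3
((y -> z) & y) | (y & y) = 1/3 | 1/3 = 1/3
~~~z | (((y -> z) & y) | (y & y)) = 2/3 | 1/3 = 2/3
y | z = 1/3 | 1/3 = 1/3
(y | z) & y = 1/3 & 1/3 = 1/3
z | y = 1/3 | 1/3 = 1/3
(z | y) | y = 1/3 | 1/3 = 1/3
((y | z) & y) | ((z | y) | y) = 1/3 | 1/3 = 1/3
~x = ~1 = 0
z -> ~x = 1/3 -> 0 = 2/3
(((y | z) & y) | ((z | y) | y)) | (z -> ~x) = 1/3 | 2/3 = 2/3
(~~~z | (((y -> z) & y) | (y & y))) & ((((y | z) & y) | ((z | y) | y)) | (z -> ~x)) = 2/3 & 2/3 = 2/3
x -> y = 1 -> 1/3 = 1/3
z | x = 1/3 | 1 = 1
(x -> y) & (z | x) = 1/3 & 1 = 1/3
x & x = 1 & 1 = 1
~(x & x) = ~1 = 0
~~(x & x) = ~0 = 1
x -> z = 1 -> 1/3 = 1/3
~(x -> z) = ~1/3 = 2/3
~~(x -> z) = ~2/3 = 1/3
~~(x & x) -> ~~(x -> z) = 1 -> 1/3 = 1/3
((x -> y) & (z | x)) & (~~(x & x) -> ~~(x -> z)) = 1/3 & 1/3 = 1/3
z & x = 1/3 & 1 = 1/3
~(z & x) = ~1/3 = 2/3
z & ~(z & x) = 1/3 & 2/3 = 1/3
x -> z = 1 -> 1/3 = 1/3
~y = ~1/3 = 2/3
(x -> z) -> ~y = 1/3 -> 2/3 = 1
(z & ~(z & x)) | ((x -> z) -> ~y) = 1/3 | 1 = 1
(((x -> y) & (z | x)) & (~~(x & x) -> ~~(x -> z))) -> ((z & ~(z & x)) | ((x -> z) -> ~y)) = 1/3 -> 1 = 1
((~~~z | (((y -> z) & y) | (y & y))) & ((((y | z) & y) | ((z | y) | y)) | (z -> ~x))) & ((((x -> y) & (z | x)) & (~~(x & x) -> ~~(x -> z))) -> ((z & ~(z & x)) | ((x -> z) -> ~y))) = 2/3 & 1 = 2/3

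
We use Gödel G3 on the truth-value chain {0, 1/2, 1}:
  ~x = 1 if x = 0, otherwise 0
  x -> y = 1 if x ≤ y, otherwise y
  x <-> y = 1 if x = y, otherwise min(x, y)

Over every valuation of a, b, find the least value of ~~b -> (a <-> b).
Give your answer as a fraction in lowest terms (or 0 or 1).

Take a = 0, b = 1/2:
~b = ~1/2 = 0
~~b = ~0 = 1
a <-> b = 0 <-> 1/2 = 0
~~b -> (a <-> b) = 1 -> 0 = 0
No assignment yields a value below 0, so this is the minimum.

0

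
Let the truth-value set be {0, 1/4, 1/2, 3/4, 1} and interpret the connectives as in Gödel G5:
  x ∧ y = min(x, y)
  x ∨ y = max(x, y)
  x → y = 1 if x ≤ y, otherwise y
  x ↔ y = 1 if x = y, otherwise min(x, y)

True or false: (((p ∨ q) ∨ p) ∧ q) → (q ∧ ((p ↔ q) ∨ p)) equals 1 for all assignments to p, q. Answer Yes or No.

Counterexample: take p = 0, q = 1/4.
p ∨ q = 0 ∨ 1/4 = 1/4
(p ∨ q) ∨ p = 1/4 ∨ 0 = 1/4
((p ∨ q) ∨ p) ∧ q = 1/4 ∧ 1/4 = 1/4
p ↔ q = 0 ↔ 1/4 = 0
(p ↔ q) ∨ p = 0 ∨ 0 = 0
q ∧ ((p ↔ q) ∨ p) = 1/4 ∧ 0 = 0
(((p ∨ q) ∨ p) ∧ q) → (q ∧ ((p ↔ q) ∨ p)) = 1/4 → 0 = 0
This gives 0 ≠ 1.

No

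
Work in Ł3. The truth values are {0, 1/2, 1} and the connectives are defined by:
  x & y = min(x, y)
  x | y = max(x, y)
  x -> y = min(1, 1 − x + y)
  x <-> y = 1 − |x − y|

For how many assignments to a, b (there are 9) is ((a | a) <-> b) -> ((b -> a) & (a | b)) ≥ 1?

a = 0, b = 0 ↦ 0  <
a = 0, b = 1/2 ↦ 1  ≥
a = 0, b = 1 ↦ 1  ≥
a = 1/2, b = 0 ↦ 1  ≥
a = 1/2, b = 1/2 ↦ 1/2  <
a = 1/2, b = 1 ↦ 1  ≥
a = 1, b = 0 ↦ 1  ≥
a = 1, b = 1/2 ↦ 1  ≥
a = 1, b = 1 ↦ 1  ≥
So 7 of the 9 assignments meet the threshold.

7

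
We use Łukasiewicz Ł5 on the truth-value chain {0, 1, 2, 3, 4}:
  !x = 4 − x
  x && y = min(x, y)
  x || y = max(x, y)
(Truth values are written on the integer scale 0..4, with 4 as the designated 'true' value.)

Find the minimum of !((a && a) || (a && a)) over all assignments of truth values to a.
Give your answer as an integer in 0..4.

0

Take a = 4:
a && a = 4 && 4 = 4
a && a = 4 && 4 = 4
(a && a) || (a && a) = 4 || 4 = 4
!((a && a) || (a && a)) = !4 = 0
No assignment yields a value below 0, so this is the minimum.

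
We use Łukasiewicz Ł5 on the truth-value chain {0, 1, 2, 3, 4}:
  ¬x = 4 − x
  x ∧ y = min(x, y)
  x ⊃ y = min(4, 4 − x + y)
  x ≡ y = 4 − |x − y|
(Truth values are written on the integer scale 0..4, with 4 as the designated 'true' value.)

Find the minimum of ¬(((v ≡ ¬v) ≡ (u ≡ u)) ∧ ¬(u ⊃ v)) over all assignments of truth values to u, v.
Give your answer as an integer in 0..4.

Take u = 3, v = 1:
¬v = ¬1 = 3
v ≡ ¬v = 1 ≡ 3 = 2
u ≡ u = 3 ≡ 3 = 4
(v ≡ ¬v) ≡ (u ≡ u) = 2 ≡ 4 = 2
u ⊃ v = 3 ⊃ 1 = 2
¬(u ⊃ v) = ¬2 = 2
((v ≡ ¬v) ≡ (u ≡ u)) ∧ ¬(u ⊃ v) = 2 ∧ 2 = 2
¬(((v ≡ ¬v) ≡ (u ≡ u)) ∧ ¬(u ⊃ v)) = ¬2 = 2
No assignment yields a value below 2, so this is the minimum.

2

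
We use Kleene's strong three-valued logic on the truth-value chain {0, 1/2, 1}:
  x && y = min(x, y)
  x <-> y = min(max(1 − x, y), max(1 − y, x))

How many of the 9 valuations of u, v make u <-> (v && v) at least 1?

2

u = 0, v = 0 ↦ 1  ≥
u = 0, v = 1/2 ↦ 1/2  <
u = 0, v = 1 ↦ 0  <
u = 1/2, v = 0 ↦ 1/2  <
u = 1/2, v = 1/2 ↦ 1/2  <
u = 1/2, v = 1 ↦ 1/2  <
u = 1, v = 0 ↦ 0  <
u = 1, v = 1/2 ↦ 1/2  <
u = 1, v = 1 ↦ 1  ≥
So 2 of the 9 assignments meet the threshold.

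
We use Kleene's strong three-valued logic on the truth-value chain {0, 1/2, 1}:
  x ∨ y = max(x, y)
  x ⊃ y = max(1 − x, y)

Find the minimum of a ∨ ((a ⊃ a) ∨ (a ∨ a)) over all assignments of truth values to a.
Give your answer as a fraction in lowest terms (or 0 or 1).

Take a = 1/2:
a ⊃ a = 1/2 ⊃ 1/2 = 1/2
a ∨ a = 1/2 ∨ 1/2 = 1/2
(a ⊃ a) ∨ (a ∨ a) = 1/2 ∨ 1/2 = 1/2
a ∨ ((a ⊃ a) ∨ (a ∨ a)) = 1/2 ∨ 1/2 = 1/2
No assignment yields a value below 1/2, so this is the minimum.

1/2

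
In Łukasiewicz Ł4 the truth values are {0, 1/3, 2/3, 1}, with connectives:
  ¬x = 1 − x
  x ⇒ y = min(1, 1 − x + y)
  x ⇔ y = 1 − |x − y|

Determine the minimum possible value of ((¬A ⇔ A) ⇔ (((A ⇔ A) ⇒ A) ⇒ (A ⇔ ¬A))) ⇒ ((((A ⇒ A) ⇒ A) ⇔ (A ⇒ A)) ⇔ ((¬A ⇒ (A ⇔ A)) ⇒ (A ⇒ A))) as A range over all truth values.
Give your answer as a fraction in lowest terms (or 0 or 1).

Take A = 1/3:
¬A = ¬1/3 = 2/3
¬A ⇔ A = 2/3 ⇔ 1/3 = 2/3
A ⇔ A = 1/3 ⇔ 1/3 = 1
(A ⇔ A) ⇒ A = 1 ⇒ 1/3 = 1/3
¬A = ¬1/3 = 2/3
A ⇔ ¬A = 1/3 ⇔ 2/3 = 2/3
((A ⇔ A) ⇒ A) ⇒ (A ⇔ ¬A) = 1/3 ⇒ 2/3 = 1
(¬A ⇔ A) ⇔ (((A ⇔ A) ⇒ A) ⇒ (A ⇔ ¬A)) = 2/3 ⇔ 1 = 2/3
A ⇒ A = 1/3 ⇒ 1/3 = 1
(A ⇒ A) ⇒ A = 1 ⇒ 1/3 = 1/3
A ⇒ A = 1/3 ⇒ 1/3 = 1
((A ⇒ A) ⇒ A) ⇔ (A ⇒ A) = 1/3 ⇔ 1 = 1/3
¬A = ¬1/3 = 2/3
A ⇔ A = 1/3 ⇔ 1/3 = 1
¬A ⇒ (A ⇔ A) = 2/3 ⇒ 1 = 1
A ⇒ A = 1/3 ⇒ 1/3 = 1
(¬A ⇒ (A ⇔ A)) ⇒ (A ⇒ A) = 1 ⇒ 1 = 1
(((A ⇒ A) ⇒ A) ⇔ (A ⇒ A)) ⇔ ((¬A ⇒ (A ⇔ A)) ⇒ (A ⇒ A)) = 1/3 ⇔ 1 = 1/3
((¬A ⇔ A) ⇔ (((A ⇔ A) ⇒ A) ⇒ (A ⇔ ¬A))) ⇒ ((((A ⇒ A) ⇒ A) ⇔ (A ⇒ A)) ⇔ ((¬A ⇒ (A ⇔ A)) ⇒ (A ⇒ A))) = 2/3 ⇒ 1/3 = 2/3
No assignment yields a value below 2/3, so this is the minimum.

2/3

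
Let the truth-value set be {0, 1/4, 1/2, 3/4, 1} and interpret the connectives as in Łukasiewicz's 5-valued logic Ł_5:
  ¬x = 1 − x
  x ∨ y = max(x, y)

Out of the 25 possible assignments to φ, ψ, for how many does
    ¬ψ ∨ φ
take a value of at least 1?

value 1: 9 assignments (counts)
value 3/4: 7 assignments
value 1/2: 5 assignments
value 1/4: 3 assignments
value 0: 1 assignment
So 9 of the 25 assignments meet the threshold.

9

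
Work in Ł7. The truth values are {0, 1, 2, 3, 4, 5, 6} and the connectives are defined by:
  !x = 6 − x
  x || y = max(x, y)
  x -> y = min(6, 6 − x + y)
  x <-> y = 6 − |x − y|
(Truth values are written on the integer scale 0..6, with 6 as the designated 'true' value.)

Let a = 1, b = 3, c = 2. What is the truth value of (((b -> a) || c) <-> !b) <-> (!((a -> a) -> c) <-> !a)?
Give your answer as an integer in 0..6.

6

b -> a = 3 -> 1 = 4
(b -> a) || c = 4 || 2 = 4
!b = !3 = 3
((b -> a) || c) <-> !b = 4 <-> 3 = 5
a -> a = 1 -> 1 = 6
(a -> a) -> c = 6 -> 2 = 2
!((a -> a) -> c) = !2 = 4
!a = !1 = 5
!((a -> a) -> c) <-> !a = 4 <-> 5 = 5
(((b -> a) || c) <-> !b) <-> (!((a -> a) -> c) <-> !a) = 5 <-> 5 = 6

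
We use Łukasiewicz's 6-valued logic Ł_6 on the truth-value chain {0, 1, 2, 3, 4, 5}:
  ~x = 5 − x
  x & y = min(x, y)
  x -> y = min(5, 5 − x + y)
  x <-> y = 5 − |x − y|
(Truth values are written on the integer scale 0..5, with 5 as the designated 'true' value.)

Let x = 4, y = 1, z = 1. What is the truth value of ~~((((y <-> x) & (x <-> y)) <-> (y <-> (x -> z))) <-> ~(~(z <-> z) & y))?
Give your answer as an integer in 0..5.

y <-> x = 1 <-> 4 = 2
x <-> y = 4 <-> 1 = 2
(y <-> x) & (x <-> y) = 2 & 2 = 2
x -> z = 4 -> 1 = 2
y <-> (x -> z) = 1 <-> 2 = 4
((y <-> x) & (x <-> y)) <-> (y <-> (x -> z)) = 2 <-> 4 = 3
z <-> z = 1 <-> 1 = 5
~(z <-> z) = ~5 = 0
~(z <-> z) & y = 0 & 1 = 0
~(~(z <-> z) & y) = ~0 = 5
(((y <-> x) & (x <-> y)) <-> (y <-> (x -> z))) <-> ~(~(z <-> z) & y) = 3 <-> 5 = 3
~((((y <-> x) & (x <-> y)) <-> (y <-> (x -> z))) <-> ~(~(z <-> z) & y)) = ~3 = 2
~~((((y <-> x) & (x <-> y)) <-> (y <-> (x -> z))) <-> ~(~(z <-> z) & y)) = ~2 = 3

3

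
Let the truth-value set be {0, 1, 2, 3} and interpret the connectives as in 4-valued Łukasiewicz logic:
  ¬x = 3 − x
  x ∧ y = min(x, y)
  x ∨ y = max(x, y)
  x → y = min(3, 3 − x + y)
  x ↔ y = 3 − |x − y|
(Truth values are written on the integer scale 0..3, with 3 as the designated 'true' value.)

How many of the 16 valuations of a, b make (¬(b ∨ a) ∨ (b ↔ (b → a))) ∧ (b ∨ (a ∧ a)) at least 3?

1

a = 0, b = 0 ↦ 0  <
a = 0, b = 1 ↦ 1  <
a = 0, b = 2 ↦ 2  <
a = 0, b = 3 ↦ 0  <
a = 1, b = 0 ↦ 1  <
a = 1, b = 1 ↦ 1  <
a = 1, b = 2 ↦ 2  <
a = 1, b = 3 ↦ 1  <
a = 2, b = 0 ↦ 1  <
a = 2, b = 1 ↦ 1  <
a = 2, b = 2 ↦ 2  <
a = 2, b = 3 ↦ 2  <
a = 3, b = 0 ↦ 0  <
a = 3, b = 1 ↦ 1  <
a = 3, b = 2 ↦ 2  <
a = 3, b = 3 ↦ 3  ≥
So 1 of the 16 assignments meets the threshold.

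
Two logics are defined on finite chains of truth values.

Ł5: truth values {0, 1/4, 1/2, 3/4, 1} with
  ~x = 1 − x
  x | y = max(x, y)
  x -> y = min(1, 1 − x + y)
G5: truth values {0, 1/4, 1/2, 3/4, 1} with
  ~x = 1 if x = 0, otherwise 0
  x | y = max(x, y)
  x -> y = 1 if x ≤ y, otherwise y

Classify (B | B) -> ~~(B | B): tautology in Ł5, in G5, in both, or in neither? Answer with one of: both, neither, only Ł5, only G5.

In Ł5: every assignment gives 1 — tautology.
In G5: every assignment gives 1 — tautology.

both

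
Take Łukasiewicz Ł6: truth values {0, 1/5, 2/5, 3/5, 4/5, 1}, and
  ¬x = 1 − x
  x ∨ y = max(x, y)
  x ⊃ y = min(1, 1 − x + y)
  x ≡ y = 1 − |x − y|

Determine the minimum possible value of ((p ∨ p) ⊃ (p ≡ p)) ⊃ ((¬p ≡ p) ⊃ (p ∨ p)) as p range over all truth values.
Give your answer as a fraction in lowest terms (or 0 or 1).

3/5

Take p = 2/5:
p ∨ p = 2/5 ∨ 2/5 = 2/5
p ≡ p = 2/5 ≡ 2/5 = 1
(p ∨ p) ⊃ (p ≡ p) = 2/5 ⊃ 1 = 1
¬p = ¬2/5 = 3/5
¬p ≡ p = 3/5 ≡ 2/5 = 4/5
p ∨ p = 2/5 ∨ 2/5 = 2/5
(¬p ≡ p) ⊃ (p ∨ p) = 4/5 ⊃ 2/5 = 3/5
((p ∨ p) ⊃ (p ≡ p)) ⊃ ((¬p ≡ p) ⊃ (p ∨ p)) = 1 ⊃ 3/5 = 3/5
No assignment yields a value below 3/5, so this is the minimum.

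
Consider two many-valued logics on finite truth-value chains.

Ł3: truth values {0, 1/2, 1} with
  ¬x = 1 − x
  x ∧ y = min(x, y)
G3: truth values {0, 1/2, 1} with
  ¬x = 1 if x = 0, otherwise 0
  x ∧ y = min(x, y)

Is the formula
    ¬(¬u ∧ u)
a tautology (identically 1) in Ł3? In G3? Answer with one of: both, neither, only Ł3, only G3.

In Ł3: at u = 1/2 the value is 1/2 — not a tautology.
In G3: every assignment gives 1 — tautology.

only G3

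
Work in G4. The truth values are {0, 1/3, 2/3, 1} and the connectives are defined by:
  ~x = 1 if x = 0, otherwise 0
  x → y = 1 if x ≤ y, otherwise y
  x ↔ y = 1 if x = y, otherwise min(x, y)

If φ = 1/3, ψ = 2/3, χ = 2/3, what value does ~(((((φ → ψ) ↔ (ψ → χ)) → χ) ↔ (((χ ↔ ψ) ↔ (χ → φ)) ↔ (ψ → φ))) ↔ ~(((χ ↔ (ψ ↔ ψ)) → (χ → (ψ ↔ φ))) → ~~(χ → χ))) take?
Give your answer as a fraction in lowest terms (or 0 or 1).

1

φ → ψ = 1/3 → 2/3 = 1
ψ → χ = 2/3 → 2/3 = 1
(φ → ψ) ↔ (ψ → χ) = 1 ↔ 1 = 1
((φ → ψ) ↔ (ψ → χ)) → χ = 1 → 2/3 = 2/3
χ ↔ ψ = 2/3 ↔ 2/3 = 1
χ → φ = 2/3 → 1/3 = 1/3
(χ ↔ ψ) ↔ (χ → φ) = 1 ↔ 1/3 = 1/3
ψ → φ = 2/3 → 1/3 = 1/3
((χ ↔ ψ) ↔ (χ → φ)) ↔ (ψ → φ) = 1/3 ↔ 1/3 = 1
(((φ → ψ) ↔ (ψ → χ)) → χ) ↔ (((χ ↔ ψ) ↔ (χ → φ)) ↔ (ψ → φ)) = 2/3 ↔ 1 = 2/3
ψ ↔ ψ = 2/3 ↔ 2/3 = 1
χ ↔ (ψ ↔ ψ) = 2/3 ↔ 1 = 2/3
ψ ↔ φ = 2/3 ↔ 1/3 = 1/3
χ → (ψ ↔ φ) = 2/3 → 1/3 = 1/3
(χ ↔ (ψ ↔ ψ)) → (χ → (ψ ↔ φ)) = 2/3 → 1/3 = 1/3
χ → χ = 2/3 → 2/3 = 1
~(χ → χ) = ~1 = 0
~~(χ → χ) = ~0 = 1
((χ ↔ (ψ ↔ ψ)) → (χ → (ψ ↔ φ))) → ~~(χ → χ) = 1/3 → 1 = 1
~(((χ ↔ (ψ ↔ ψ)) → (χ → (ψ ↔ φ))) → ~~(χ → χ)) = ~1 = 0
((((φ → ψ) ↔ (ψ → χ)) → χ) ↔ (((χ ↔ ψ) ↔ (χ → φ)) ↔ (ψ → φ))) ↔ ~(((χ ↔ (ψ ↔ ψ)) → (χ → (ψ ↔ φ))) → ~~(χ → χ)) = 2/3 ↔ 0 = 0
~(((((φ → ψ) ↔ (ψ → χ)) → χ) ↔ (((χ ↔ ψ) ↔ (χ → φ)) ↔ (ψ → φ))) ↔ ~(((χ ↔ (ψ ↔ ψ)) → (χ → (ψ ↔ φ))) → ~~(χ → χ))) = ~0 = 1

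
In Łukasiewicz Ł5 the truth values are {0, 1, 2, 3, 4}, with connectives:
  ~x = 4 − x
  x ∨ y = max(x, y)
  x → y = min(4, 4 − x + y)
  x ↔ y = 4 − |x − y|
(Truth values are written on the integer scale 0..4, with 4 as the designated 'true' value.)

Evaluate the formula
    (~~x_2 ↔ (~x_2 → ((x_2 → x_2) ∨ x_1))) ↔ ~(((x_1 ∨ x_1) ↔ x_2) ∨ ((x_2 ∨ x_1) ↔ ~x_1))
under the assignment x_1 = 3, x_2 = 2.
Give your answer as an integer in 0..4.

3

~x_2 = ~2 = 2
~~x_2 = ~2 = 2
~x_2 = ~2 = 2
x_2 → x_2 = 2 → 2 = 4
(x_2 → x_2) ∨ x_1 = 4 ∨ 3 = 4
~x_2 → ((x_2 → x_2) ∨ x_1) = 2 → 4 = 4
~~x_2 ↔ (~x_2 → ((x_2 → x_2) ∨ x_1)) = 2 ↔ 4 = 2
x_1 ∨ x_1 = 3 ∨ 3 = 3
(x_1 ∨ x_1) ↔ x_2 = 3 ↔ 2 = 3
x_2 ∨ x_1 = 2 ∨ 3 = 3
~x_1 = ~3 = 1
(x_2 ∨ x_1) ↔ ~x_1 = 3 ↔ 1 = 2
((x_1 ∨ x_1) ↔ x_2) ∨ ((x_2 ∨ x_1) ↔ ~x_1) = 3 ∨ 2 = 3
~(((x_1 ∨ x_1) ↔ x_2) ∨ ((x_2 ∨ x_1) ↔ ~x_1)) = ~3 = 1
(~~x_2 ↔ (~x_2 → ((x_2 → x_2) ∨ x_1))) ↔ ~(((x_1 ∨ x_1) ↔ x_2) ∨ ((x_2 ∨ x_1) ↔ ~x_1)) = 2 ↔ 1 = 3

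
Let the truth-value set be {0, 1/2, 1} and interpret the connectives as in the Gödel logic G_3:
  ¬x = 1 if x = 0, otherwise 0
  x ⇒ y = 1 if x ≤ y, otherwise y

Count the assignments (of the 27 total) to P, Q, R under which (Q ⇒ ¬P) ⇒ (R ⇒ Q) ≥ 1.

20

value 1: 20 assignments (counts)
value 1/2: 1 assignment
value 0: 6 assignments
So 20 of the 27 assignments meet the threshold.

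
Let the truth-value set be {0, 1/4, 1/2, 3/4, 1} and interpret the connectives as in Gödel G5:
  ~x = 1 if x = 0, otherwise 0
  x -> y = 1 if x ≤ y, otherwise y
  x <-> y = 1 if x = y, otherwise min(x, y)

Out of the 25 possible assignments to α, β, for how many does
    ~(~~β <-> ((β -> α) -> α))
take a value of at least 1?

4

value 1: 4 assignments (counts)
value 0: 21 assignments
So 4 of the 25 assignments meet the threshold.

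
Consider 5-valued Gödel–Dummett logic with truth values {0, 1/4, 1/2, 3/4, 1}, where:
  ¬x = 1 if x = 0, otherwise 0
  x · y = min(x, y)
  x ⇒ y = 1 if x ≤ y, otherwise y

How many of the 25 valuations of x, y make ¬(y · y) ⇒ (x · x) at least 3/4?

22

value 1: 21 assignments (counts)
value 3/4: 1 assignment (counts)
value 1/2: 1 assignment
value 1/4: 1 assignment
value 0: 1 assignment
So 22 of the 25 assignments meet the threshold.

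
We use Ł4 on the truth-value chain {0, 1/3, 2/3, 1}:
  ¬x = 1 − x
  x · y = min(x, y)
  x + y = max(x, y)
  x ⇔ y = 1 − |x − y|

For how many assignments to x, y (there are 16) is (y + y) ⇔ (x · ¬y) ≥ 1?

x = 0, y = 0 ↦ 1  ≥
x = 0, y = 1/3 ↦ 2/3  <
x = 0, y = 2/3 ↦ 1/3  <
x = 0, y = 1 ↦ 0  <
x = 1/3, y = 0 ↦ 2/3  <
x = 1/3, y = 1/3 ↦ 1  ≥
x = 1/3, y = 2/3 ↦ 2/3  <
x = 1/3, y = 1 ↦ 0  <
x = 2/3, y = 0 ↦ 1/3  <
x = 2/3, y = 1/3 ↦ 2/3  <
x = 2/3, y = 2/3 ↦ 2/3  <
x = 2/3, y = 1 ↦ 0  <
x = 1, y = 0 ↦ 0  <
x = 1, y = 1/3 ↦ 2/3  <
x = 1, y = 2/3 ↦ 2/3  <
x = 1, y = 1 ↦ 0  <
So 2 of the 16 assignments meet the threshold.

2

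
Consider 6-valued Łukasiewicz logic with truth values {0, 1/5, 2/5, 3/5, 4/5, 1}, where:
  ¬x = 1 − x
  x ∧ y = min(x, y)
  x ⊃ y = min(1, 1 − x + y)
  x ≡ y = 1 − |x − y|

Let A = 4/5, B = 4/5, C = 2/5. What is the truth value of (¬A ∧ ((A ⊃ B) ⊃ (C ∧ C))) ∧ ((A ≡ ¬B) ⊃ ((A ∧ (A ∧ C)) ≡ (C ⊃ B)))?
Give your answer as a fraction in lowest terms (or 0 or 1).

1/5

¬A = ¬4/5 = 1/5
A ⊃ B = 4/5 ⊃ 4/5 = 1
C ∧ C = 2/5 ∧ 2/5 = 2/5
(A ⊃ B) ⊃ (C ∧ C) = 1 ⊃ 2/5 = 2/5
¬A ∧ ((A ⊃ B) ⊃ (C ∧ C)) = 1/5 ∧ 2/5 = 1/5
¬B = ¬4/5 = 1/5
A ≡ ¬B = 4/5 ≡ 1/5 = 2/5
A ∧ C = 4/5 ∧ 2/5 = 2/5
A ∧ (A ∧ C) = 4/5 ∧ 2/5 = 2/5
C ⊃ B = 2/5 ⊃ 4/5 = 1
(A ∧ (A ∧ C)) ≡ (C ⊃ B) = 2/5 ≡ 1 = 2/5
(A ≡ ¬B) ⊃ ((A ∧ (A ∧ C)) ≡ (C ⊃ B)) = 2/5 ⊃ 2/5 = 1
(¬A ∧ ((A ⊃ B) ⊃ (C ∧ C))) ∧ ((A ≡ ¬B) ⊃ ((A ∧ (A ∧ C)) ≡ (C ⊃ B))) = 1/5 ∧ 1 = 1/5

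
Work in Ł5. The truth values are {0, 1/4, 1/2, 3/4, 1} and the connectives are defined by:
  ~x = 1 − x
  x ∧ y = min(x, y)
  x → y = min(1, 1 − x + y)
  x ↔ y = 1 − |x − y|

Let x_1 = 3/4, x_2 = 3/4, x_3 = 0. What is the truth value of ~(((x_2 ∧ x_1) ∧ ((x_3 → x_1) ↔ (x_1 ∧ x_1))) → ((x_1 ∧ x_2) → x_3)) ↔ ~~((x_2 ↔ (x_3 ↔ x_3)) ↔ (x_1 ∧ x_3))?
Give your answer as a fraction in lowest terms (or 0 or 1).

3/4

x_2 ∧ x_1 = 3/4 ∧ 3/4 = 3/4
x_3 → x_1 = 0 → 3/4 = 1
x_1 ∧ x_1 = 3/4 ∧ 3/4 = 3/4
(x_3 → x_1) ↔ (x_1 ∧ x_1) = 1 ↔ 3/4 = 3/4
(x_2 ∧ x_1) ∧ ((x_3 → x_1) ↔ (x_1 ∧ x_1)) = 3/4 ∧ 3/4 = 3/4
x_1 ∧ x_2 = 3/4 ∧ 3/4 = 3/4
(x_1 ∧ x_2) → x_3 = 3/4 → 0 = 1/4
((x_2 ∧ x_1) ∧ ((x_3 → x_1) ↔ (x_1 ∧ x_1))) → ((x_1 ∧ x_2) → x_3) = 3/4 → 1/4 = 1/2
~(((x_2 ∧ x_1) ∧ ((x_3 → x_1) ↔ (x_1 ∧ x_1))) → ((x_1 ∧ x_2) → x_3)) = ~1/2 = 1/2
x_3 ↔ x_3 = 0 ↔ 0 = 1
x_2 ↔ (x_3 ↔ x_3) = 3/4 ↔ 1 = 3/4
x_1 ∧ x_3 = 3/4 ∧ 0 = 0
(x_2 ↔ (x_3 ↔ x_3)) ↔ (x_1 ∧ x_3) = 3/4 ↔ 0 = 1/4
~((x_2 ↔ (x_3 ↔ x_3)) ↔ (x_1 ∧ x_3)) = ~1/4 = 3/4
~~((x_2 ↔ (x_3 ↔ x_3)) ↔ (x_1 ∧ x_3)) = ~3/4 = 1/4
~(((x_2 ∧ x_1) ∧ ((x_3 → x_1) ↔ (x_1 ∧ x_1))) → ((x_1 ∧ x_2) → x_3)) ↔ ~~((x_2 ↔ (x_3 ↔ x_3)) ↔ (x_1 ∧ x_3)) = 1/2 ↔ 1/4 = 3/4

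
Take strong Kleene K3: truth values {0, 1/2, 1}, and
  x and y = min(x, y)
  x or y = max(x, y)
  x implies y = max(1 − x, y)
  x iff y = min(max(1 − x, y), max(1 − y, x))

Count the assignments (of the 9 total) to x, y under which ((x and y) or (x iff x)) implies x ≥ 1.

3

x = 0, y = 0 ↦ 0  <
x = 0, y = 1/2 ↦ 0  <
x = 0, y = 1 ↦ 0  <
x = 1/2, y = 0 ↦ 1/2  <
x = 1/2, y = 1/2 ↦ 1/2  <
x = 1/2, y = 1 ↦ 1/2  <
x = 1, y = 0 ↦ 1  ≥
x = 1, y = 1/2 ↦ 1  ≥
x = 1, y = 1 ↦ 1  ≥
So 3 of the 9 assignments meet the threshold.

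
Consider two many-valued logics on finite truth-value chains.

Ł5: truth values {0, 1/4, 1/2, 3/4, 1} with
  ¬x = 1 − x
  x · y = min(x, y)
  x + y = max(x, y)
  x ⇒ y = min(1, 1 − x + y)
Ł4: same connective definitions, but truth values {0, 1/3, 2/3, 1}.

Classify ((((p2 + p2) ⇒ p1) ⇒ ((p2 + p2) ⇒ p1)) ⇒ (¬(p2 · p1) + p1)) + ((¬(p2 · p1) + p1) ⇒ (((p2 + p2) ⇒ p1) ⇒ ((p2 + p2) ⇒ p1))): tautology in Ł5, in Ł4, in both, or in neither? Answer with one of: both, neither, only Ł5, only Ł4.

both

In Ł5: every assignment gives 1 — tautology.
In Ł4: every assignment gives 1 — tautology.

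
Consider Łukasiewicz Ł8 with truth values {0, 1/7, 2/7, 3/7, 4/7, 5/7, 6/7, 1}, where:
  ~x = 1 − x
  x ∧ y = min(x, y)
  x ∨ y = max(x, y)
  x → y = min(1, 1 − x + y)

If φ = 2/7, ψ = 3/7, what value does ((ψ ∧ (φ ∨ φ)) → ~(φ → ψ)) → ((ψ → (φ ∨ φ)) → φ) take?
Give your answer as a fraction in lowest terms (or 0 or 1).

φ ∨ φ = 2/7 ∨ 2/7 = 2/7
ψ ∧ (φ ∨ φ) = 3/7 ∧ 2/7 = 2/7
φ → ψ = 2/7 → 3/7 = 1
~(φ → ψ) = ~1 = 0
(ψ ∧ (φ ∨ φ)) → ~(φ → ψ) = 2/7 → 0 = 5/7
φ ∨ φ = 2/7 ∨ 2/7 = 2/7
ψ → (φ ∨ φ) = 3/7 → 2/7 = 6/7
(ψ → (φ ∨ φ)) → φ = 6/7 → 2/7 = 3/7
((ψ ∧ (φ ∨ φ)) → ~(φ → ψ)) → ((ψ → (φ ∨ φ)) → φ) = 5/7 → 3/7 = 5/7

5/7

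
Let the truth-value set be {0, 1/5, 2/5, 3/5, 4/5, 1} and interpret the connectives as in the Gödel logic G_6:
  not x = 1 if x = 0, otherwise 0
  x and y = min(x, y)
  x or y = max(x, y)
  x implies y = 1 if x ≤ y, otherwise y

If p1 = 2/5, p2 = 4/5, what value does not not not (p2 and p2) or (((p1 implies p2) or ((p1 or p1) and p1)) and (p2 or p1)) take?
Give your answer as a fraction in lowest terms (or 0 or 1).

p2 and p2 = 4/5 and 4/5 = 4/5
not (p2 and p2) = not 4/5 = 0
not not (p2 and p2) = not 0 = 1
not not not (p2 and p2) = not 1 = 0
p1 implies p2 = 2/5 implies 4/5 = 1
p1 or p1 = 2/5 or 2/5 = 2/5
(p1 or p1) and p1 = 2/5 and 2/5 = 2/5
(p1 implies p2) or ((p1 or p1) and p1) = 1 or 2/5 = 1
p2 or p1 = 4/5 or 2/5 = 4/5
((p1 implies p2) or ((p1 or p1) and p1)) and (p2 or p1) = 1 and 4/5 = 4/5
not not not (p2 and p2) or (((p1 implies p2) or ((p1 or p1) and p1)) and (p2 or p1)) = 0 or 4/5 = 4/5

4/5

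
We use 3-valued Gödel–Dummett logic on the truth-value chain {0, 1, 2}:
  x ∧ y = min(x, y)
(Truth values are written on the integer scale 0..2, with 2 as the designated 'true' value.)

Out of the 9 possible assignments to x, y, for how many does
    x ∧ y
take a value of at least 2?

1

x = 0, y = 0 ↦ 0  <
x = 0, y = 1 ↦ 0  <
x = 0, y = 2 ↦ 0  <
x = 1, y = 0 ↦ 0  <
x = 1, y = 1 ↦ 1  <
x = 1, y = 2 ↦ 1  <
x = 2, y = 0 ↦ 0  <
x = 2, y = 1 ↦ 1  <
x = 2, y = 2 ↦ 2  ≥
So 1 of the 9 assignments meets the threshold.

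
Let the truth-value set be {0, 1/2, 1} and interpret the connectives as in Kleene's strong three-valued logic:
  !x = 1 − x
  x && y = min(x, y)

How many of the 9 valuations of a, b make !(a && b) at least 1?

a = 0, b = 0 ↦ 1  ≥
a = 0, b = 1/2 ↦ 1  ≥
a = 0, b = 1 ↦ 1  ≥
a = 1/2, b = 0 ↦ 1  ≥
a = 1/2, b = 1/2 ↦ 1/2  <
a = 1/2, b = 1 ↦ 1/2  <
a = 1, b = 0 ↦ 1  ≥
a = 1, b = 1/2 ↦ 1/2  <
a = 1, b = 1 ↦ 0  <
So 5 of the 9 assignments meet the threshold.

5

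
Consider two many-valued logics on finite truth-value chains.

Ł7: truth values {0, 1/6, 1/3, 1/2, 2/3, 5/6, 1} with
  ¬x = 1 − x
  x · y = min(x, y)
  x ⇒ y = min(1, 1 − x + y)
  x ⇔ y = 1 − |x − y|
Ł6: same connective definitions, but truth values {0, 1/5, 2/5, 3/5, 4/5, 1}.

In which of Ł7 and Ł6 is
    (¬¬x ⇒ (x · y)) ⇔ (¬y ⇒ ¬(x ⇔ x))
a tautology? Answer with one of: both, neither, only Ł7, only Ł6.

neither

In Ł7: at x = 0, y = 0 the value is 0 — not a tautology.
In Ł6: at x = 0, y = 0 the value is 0 — not a tautology.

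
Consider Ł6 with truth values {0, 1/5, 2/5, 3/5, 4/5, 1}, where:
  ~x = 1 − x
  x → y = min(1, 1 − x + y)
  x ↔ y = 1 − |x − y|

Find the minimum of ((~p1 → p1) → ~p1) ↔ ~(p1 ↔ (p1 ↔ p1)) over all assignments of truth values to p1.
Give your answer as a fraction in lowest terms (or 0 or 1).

Take p1 = 1/5:
~p1 = ~1/5 = 4/5
~p1 → p1 = 4/5 → 1/5 = 2/5
~p1 = ~1/5 = 4/5
(~p1 → p1) → ~p1 = 2/5 → 4/5 = 1
p1 ↔ p1 = 1/5 ↔ 1/5 = 1
p1 ↔ (p1 ↔ p1) = 1/5 ↔ 1 = 1/5
~(p1 ↔ (p1 ↔ p1)) = ~1/5 = 4/5
((~p1 → p1) → ~p1) ↔ ~(p1 ↔ (p1 ↔ p1)) = 1 ↔ 4/5 = 4/5
No assignment yields a value below 4/5, so this is the minimum.

4/5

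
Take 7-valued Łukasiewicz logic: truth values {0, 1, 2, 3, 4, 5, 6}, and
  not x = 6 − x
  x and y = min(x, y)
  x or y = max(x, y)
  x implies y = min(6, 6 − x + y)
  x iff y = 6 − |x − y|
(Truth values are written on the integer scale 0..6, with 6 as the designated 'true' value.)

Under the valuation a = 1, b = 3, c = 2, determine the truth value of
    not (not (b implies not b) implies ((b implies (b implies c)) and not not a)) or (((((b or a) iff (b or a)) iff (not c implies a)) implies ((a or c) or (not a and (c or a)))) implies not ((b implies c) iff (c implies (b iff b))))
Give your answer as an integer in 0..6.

2

not b = not 3 = 3
b implies not b = 3 implies 3 = 6
not (b implies not b) = not 6 = 0
b implies c = 3 implies 2 = 5
b implies (b implies c) = 3 implies 5 = 6
not a = not 1 = 5
not not a = not 5 = 1
(b implies (b implies c)) and not not a = 6 and 1 = 1
not (b implies not b) implies ((b implies (b implies c)) and not not a) = 0 implies 1 = 6
not (not (b implies not b) implies ((b implies (b implies c)) and not not a)) = not 6 = 0
b or a = 3 or 1 = 3
b or a = 3 or 1 = 3
(b or a) iff (b or a) = 3 iff 3 = 6
not c = not 2 = 4
not c implies a = 4 implies 1 = 3
((b or a) iff (b or a)) iff (not c implies a) = 6 iff 3 = 3
a or c = 1 or 2 = 2
not a = not 1 = 5
c or a = 2 or 1 = 2
not a and (c or a) = 5 and 2 = 2
(a or c) or (not a and (c or a)) = 2 or 2 = 2
(((b or a) iff (b or a)) iff (not c implies a)) implies ((a or c) or (not a and (c or a))) = 3 implies 2 = 5
b implies c = 3 implies 2 = 5
b iff b = 3 iff 3 = 6
c implies (b iff b) = 2 implies 6 = 6
(b implies c) iff (c implies (b iff b)) = 5 iff 6 = 5
not ((b implies c) iff (c implies (b iff b))) = not 5 = 1
((((b or a) iff (b or a)) iff (not c implies a)) implies ((a or c) or (not a and (c or a)))) implies not ((b implies c) iff (c implies (b iff b))) = 5 implies 1 = 2
not (not (b implies not b) implies ((b implies (b implies c)) and not not a)) or (((((b or a) iff (b or a)) iff (not c implies a)) implies ((a or c) or (not a and (c or a)))) implies not ((b implies c) iff (c implies (b iff b)))) = 0 or 2 = 2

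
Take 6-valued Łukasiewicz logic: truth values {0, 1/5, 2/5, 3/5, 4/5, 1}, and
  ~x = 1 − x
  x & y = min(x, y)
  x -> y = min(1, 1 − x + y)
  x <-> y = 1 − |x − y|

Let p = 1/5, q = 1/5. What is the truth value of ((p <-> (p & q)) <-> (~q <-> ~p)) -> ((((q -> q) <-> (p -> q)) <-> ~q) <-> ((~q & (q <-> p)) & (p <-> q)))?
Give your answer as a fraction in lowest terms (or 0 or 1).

p & q = 1/5 & 1/5 = 1/5
p <-> (p & q) = 1/5 <-> 1/5 = 1
~q = ~1/5 = 4/5
~p = ~1/5 = 4/5
~q <-> ~p = 4/5 <-> 4/5 = 1
(p <-> (p & q)) <-> (~q <-> ~p) = 1 <-> 1 = 1
q -> q = 1/5 -> 1/5 = 1
p -> q = 1/5 -> 1/5 = 1
(q -> q) <-> (p -> q) = 1 <-> 1 = 1
~q = ~1/5 = 4/5
((q -> q) <-> (p -> q)) <-> ~q = 1 <-> 4/5 = 4/5
~q = ~1/5 = 4/5
q <-> p = 1/5 <-> 1/5 = 1
~q & (q <-> p) = 4/5 & 1 = 4/5
p <-> q = 1/5 <-> 1/5 = 1
(~q & (q <-> p)) & (p <-> q) = 4/5 & 1 = 4/5
(((q -> q) <-> (p -> q)) <-> ~q) <-> ((~q & (q <-> p)) & (p <-> q)) = 4/5 <-> 4/5 = 1
((p <-> (p & q)) <-> (~q <-> ~p)) -> ((((q -> q) <-> (p -> q)) <-> ~q) <-> ((~q & (q <-> p)) & (p <-> q))) = 1 -> 1 = 1

1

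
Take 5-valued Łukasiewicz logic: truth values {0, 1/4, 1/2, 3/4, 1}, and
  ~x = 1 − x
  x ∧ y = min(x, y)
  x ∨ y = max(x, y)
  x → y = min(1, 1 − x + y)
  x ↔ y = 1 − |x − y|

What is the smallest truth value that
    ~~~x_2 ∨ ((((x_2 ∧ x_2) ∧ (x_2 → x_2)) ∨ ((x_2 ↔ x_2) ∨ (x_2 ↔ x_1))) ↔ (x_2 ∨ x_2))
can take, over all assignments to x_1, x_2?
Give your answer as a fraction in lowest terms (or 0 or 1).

Take x_1 = 0, x_2 = 1/2:
~x_2 = ~1/2 = 1/2
~~x_2 = ~1/2 = 1/2
~~~x_2 = ~1/2 = 1/2
x_2 ∧ x_2 = 1/2 ∧ 1/2 = 1/2
x_2 → x_2 = 1/2 → 1/2 = 1
(x_2 ∧ x_2) ∧ (x_2 → x_2) = 1/2 ∧ 1 = 1/2
x_2 ↔ x_2 = 1/2 ↔ 1/2 = 1
x_2 ↔ x_1 = 1/2 ↔ 0 = 1/2
(x_2 ↔ x_2) ∨ (x_2 ↔ x_1) = 1 ∨ 1/2 = 1
((x_2 ∧ x_2) ∧ (x_2 → x_2)) ∨ ((x_2 ↔ x_2) ∨ (x_2 ↔ x_1)) = 1/2 ∨ 1 = 1
x_2 ∨ x_2 = 1/2 ∨ 1/2 = 1/2
(((x_2 ∧ x_2) ∧ (x_2 → x_2)) ∨ ((x_2 ↔ x_2) ∨ (x_2 ↔ x_1))) ↔ (x_2 ∨ x_2) = 1 ↔ 1/2 = 1/2
~~~x_2 ∨ ((((x_2 ∧ x_2) ∧ (x_2 → x_2)) ∨ ((x_2 ↔ x_2) ∨ (x_2 ↔ x_1))) ↔ (x_2 ∨ x_2)) = 1/2 ∨ 1/2 = 1/2
No assignment yields a value below 1/2, so this is the minimum.

1/2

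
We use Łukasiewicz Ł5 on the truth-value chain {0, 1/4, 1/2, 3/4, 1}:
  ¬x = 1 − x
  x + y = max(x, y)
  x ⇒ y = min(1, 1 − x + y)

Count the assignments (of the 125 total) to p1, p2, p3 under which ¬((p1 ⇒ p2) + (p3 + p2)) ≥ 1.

value 1: 1 assignment (counts)
value 3/4: 5 assignments
value 1/2: 12 assignments
value 1/4: 22 assignments
value 0: 85 assignments
So 1 of the 125 assignments meets the threshold.

1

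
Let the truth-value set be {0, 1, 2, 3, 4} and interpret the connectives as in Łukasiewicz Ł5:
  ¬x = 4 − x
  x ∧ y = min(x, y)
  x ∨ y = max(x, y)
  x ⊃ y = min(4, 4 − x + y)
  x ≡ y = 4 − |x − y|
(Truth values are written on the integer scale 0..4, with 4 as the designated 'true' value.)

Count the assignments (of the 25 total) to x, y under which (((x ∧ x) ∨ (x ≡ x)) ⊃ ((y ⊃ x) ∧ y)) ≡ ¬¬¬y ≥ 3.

9

value 4: 7 assignments (counts)
value 3: 2 assignments (counts)
value 2: 9 assignments
value 1: 1 assignment
value 0: 6 assignments
So 9 of the 25 assignments meet the threshold.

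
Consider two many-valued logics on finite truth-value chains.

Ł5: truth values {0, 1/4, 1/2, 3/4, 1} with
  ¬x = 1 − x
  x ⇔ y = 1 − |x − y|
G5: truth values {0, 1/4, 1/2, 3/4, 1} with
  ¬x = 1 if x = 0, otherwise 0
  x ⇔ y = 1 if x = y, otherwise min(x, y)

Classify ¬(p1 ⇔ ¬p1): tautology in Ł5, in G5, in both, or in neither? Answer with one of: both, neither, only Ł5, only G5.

In Ł5: at p1 = 1/4 the value is 1/2 — not a tautology.
In G5: every assignment gives 1 — tautology.

only G5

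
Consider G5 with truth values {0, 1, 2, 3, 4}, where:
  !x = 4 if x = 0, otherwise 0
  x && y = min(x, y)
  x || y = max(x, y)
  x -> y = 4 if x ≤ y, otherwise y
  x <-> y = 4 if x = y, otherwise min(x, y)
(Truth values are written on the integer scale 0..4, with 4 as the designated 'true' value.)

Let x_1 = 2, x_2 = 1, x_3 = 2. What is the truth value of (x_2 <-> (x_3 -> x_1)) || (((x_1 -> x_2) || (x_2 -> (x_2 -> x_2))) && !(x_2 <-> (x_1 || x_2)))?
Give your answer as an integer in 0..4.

x_3 -> x_1 = 2 -> 2 = 4
x_2 <-> (x_3 -> x_1) = 1 <-> 4 = 1
x_1 -> x_2 = 2 -> 1 = 1
x_2 -> x_2 = 1 -> 1 = 4
x_2 -> (x_2 -> x_2) = 1 -> 4 = 4
(x_1 -> x_2) || (x_2 -> (x_2 -> x_2)) = 1 || 4 = 4
x_1 || x_2 = 2 || 1 = 2
x_2 <-> (x_1 || x_2) = 1 <-> 2 = 1
!(x_2 <-> (x_1 || x_2)) = !1 = 0
((x_1 -> x_2) || (x_2 -> (x_2 -> x_2))) && !(x_2 <-> (x_1 || x_2)) = 4 && 0 = 0
(x_2 <-> (x_3 -> x_1)) || (((x_1 -> x_2) || (x_2 -> (x_2 -> x_2))) && !(x_2 <-> (x_1 || x_2))) = 1 || 0 = 1

1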